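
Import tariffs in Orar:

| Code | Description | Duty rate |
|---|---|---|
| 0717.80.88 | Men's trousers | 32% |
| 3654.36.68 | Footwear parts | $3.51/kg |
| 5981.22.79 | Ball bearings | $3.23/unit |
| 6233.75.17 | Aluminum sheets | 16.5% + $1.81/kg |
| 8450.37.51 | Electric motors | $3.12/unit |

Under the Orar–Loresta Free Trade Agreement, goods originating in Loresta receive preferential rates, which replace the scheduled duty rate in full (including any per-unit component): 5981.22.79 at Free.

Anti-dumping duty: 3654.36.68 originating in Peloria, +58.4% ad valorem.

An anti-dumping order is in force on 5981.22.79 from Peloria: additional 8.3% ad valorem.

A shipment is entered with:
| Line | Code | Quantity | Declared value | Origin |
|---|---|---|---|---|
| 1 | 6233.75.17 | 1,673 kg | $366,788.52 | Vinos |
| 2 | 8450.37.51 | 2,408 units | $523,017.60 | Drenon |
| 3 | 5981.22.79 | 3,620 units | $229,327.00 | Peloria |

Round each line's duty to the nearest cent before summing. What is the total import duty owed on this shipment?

$101,787.94

Line 1 (6233.75.17, Vinos, 1,673 kg, $366,788.52):
Base rate for 6233.75.17 is 16.5% + $1.81/kg.
Duty = $366,788.52 × 16.5% + 1,673 × $1.81 = $63,548.24.
Line 2 (8450.37.51, Drenon, 2,408 units, $523,017.60):
Base rate for 8450.37.51 is $3.12/unit.
Duty = 2,408 × $3.12 = $7,512.96.
Line 3 (5981.22.79, Peloria, 3,620 units, $229,327.00):
Base rate for 5981.22.79 is $3.23/unit.
5981.22.79 has an FTA preferential rate, but origin Peloria is not Loresta; base rate stands.
Additional duty on 5981.22.79 from Peloria: +8.3% ad valorem. Applied ad valorem rate = 8.3%.
Duty = $229,327.00 × 8.3% + 3,620 × $3.23 = $30,726.74.
Total = $63,548.24 + $7,512.96 + $30,726.74 = $101,787.94.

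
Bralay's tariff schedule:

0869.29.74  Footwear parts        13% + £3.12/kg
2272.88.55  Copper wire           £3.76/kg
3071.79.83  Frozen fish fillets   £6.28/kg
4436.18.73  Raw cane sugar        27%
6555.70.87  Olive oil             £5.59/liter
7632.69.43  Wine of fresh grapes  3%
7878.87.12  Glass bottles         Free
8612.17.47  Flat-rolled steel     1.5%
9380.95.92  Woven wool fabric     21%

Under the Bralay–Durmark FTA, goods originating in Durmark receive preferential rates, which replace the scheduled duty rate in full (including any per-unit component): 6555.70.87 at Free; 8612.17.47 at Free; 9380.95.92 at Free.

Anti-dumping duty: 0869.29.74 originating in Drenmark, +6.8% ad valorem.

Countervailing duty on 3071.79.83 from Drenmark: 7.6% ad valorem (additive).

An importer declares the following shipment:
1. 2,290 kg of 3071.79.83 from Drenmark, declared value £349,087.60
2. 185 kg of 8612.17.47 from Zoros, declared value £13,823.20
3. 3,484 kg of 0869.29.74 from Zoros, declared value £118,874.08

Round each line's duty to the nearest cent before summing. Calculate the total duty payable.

Line 1 (3071.79.83, Drenmark, 2,290 kg, £349,087.60):
Base rate for 3071.79.83 is £6.28/kg.
Additional duty on 3071.79.83 from Drenmark: +7.6% ad valorem. Applied ad valorem rate = 7.6%.
Duty = £349,087.60 × 7.6% + 2,290 × £6.28 = £40,911.86.
Line 2 (8612.17.47, Zoros, 185 kg, £13,823.20):
Base rate for 8612.17.47 is 1.5%.
8612.17.47 has an FTA preferential rate, but origin Zoros is not Durmark; base rate stands.
Duty = £13,823.20 × 1.5% = £207.35.
Line 3 (0869.29.74, Zoros, 3,484 kg, £118,874.08):
Base rate for 0869.29.74 is 13% + £3.12/kg.
The additional-duty order on 0869.29.74 targets Drenmark, not Zoros; it does not apply.
Duty = £118,874.08 × 13% + 3,484 × £3.12 = £26,323.71.
Total = £40,911.86 + £207.35 + £26,323.71 = £67,442.92.

£67,442.92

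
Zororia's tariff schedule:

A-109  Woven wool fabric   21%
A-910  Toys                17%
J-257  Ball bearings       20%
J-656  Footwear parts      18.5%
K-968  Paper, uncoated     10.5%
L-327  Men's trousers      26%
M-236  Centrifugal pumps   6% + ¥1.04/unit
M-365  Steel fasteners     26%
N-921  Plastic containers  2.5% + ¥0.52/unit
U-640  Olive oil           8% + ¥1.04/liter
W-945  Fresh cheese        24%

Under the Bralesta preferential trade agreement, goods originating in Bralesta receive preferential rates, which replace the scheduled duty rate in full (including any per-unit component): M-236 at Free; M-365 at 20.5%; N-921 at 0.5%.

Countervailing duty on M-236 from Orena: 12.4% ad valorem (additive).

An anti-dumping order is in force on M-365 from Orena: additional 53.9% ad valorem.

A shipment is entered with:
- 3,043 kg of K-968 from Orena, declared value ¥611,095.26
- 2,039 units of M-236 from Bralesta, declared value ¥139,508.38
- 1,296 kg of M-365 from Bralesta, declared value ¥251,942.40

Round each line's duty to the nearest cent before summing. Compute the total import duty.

Line 1 (K-968, Orena, 3,043 kg, ¥611,095.26):
Base rate for K-968 is 10.5%.
Duty = ¥611,095.26 × 10.5% = ¥64,165.00.
Line 2 (M-236, Bralesta, 2,039 units, ¥139,508.38):
Base rate for M-236 is 6% + ¥1.04/unit.
Origin Bralesta qualifies under the Zororia–Bralesta agreement and M-236 is covered: preferential rate Free applies instead.
The additional-duty order on M-236 targets Orena, not Bralesta; it does not apply.
Duty = ¥139,508.38 × 0% = ¥0.00.
Line 3 (M-365, Bralesta, 1,296 kg, ¥251,942.40):
Base rate for M-365 is 26%.
Origin Bralesta qualifies under the Zororia–Bralesta agreement and M-365 is covered: preferential rate 20.5% applies instead.
The additional-duty order on M-365 targets Orena, not Bralesta; it does not apply.
Duty = ¥251,942.40 × 20.5% = ¥51,648.19.
Total = ¥64,165.00 + ¥0.00 + ¥51,648.19 = ¥115,813.19.

¥115,813.19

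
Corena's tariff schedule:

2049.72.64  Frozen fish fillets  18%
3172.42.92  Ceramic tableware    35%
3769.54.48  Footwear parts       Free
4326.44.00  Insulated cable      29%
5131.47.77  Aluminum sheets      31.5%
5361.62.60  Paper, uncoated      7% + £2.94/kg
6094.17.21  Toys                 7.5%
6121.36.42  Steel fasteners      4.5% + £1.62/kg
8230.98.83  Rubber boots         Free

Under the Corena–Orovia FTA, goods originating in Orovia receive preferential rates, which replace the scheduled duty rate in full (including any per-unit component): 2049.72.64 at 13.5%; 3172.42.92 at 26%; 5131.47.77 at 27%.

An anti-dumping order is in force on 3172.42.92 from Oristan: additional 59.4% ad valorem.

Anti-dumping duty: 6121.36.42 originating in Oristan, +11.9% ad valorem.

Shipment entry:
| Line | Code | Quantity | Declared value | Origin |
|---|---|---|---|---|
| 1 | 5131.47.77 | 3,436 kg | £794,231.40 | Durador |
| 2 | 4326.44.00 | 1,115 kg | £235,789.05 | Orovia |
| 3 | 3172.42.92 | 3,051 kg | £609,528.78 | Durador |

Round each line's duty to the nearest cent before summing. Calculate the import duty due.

Line 1 (5131.47.77, Durador, 3,436 kg, £794,231.40):
Base rate for 5131.47.77 is 31.5%.
5131.47.77 has an FTA preferential rate, but origin Durador is not Orovia; base rate stands.
Duty = £794,231.40 × 31.5% = £250,182.89.
Line 2 (4326.44.00, Orovia, 1,115 kg, £235,789.05):
Base rate for 4326.44.00 is 29%.
Origin Orovia is the FTA partner but 4326.44.00 is not on the preference list; base rate stands.
Duty = £235,789.05 × 29% = £68,378.82.
Line 3 (3172.42.92, Durador, 3,051 kg, £609,528.78):
Base rate for 3172.42.92 is 35%.
3172.42.92 has an FTA preferential rate, but origin Durador is not Orovia; base rate stands.
The additional-duty order on 3172.42.92 targets Oristan, not Durador; it does not apply.
Duty = £609,528.78 × 35% = £213,335.07.
Total = £250,182.89 + £68,378.82 + £213,335.07 = £531,896.78.

£531,896.78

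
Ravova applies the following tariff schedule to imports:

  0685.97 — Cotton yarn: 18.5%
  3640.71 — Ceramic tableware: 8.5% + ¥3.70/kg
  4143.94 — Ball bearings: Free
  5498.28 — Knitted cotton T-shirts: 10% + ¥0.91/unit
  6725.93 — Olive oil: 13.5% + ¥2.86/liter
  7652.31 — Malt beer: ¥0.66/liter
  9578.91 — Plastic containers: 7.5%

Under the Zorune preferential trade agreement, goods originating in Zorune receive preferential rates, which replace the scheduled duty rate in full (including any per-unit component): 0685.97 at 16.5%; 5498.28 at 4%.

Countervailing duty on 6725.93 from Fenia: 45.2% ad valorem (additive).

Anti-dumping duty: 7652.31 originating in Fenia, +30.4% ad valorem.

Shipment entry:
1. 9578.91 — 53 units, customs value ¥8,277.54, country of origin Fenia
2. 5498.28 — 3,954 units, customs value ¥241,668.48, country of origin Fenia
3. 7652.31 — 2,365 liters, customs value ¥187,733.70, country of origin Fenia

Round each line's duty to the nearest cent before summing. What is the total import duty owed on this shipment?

¥87,017.75

Line 1 (9578.91, Fenia, 53 units, ¥8,277.54):
Base rate for 9578.91 is 7.5%.
Duty = ¥8,277.54 × 7.5% = ¥620.82.
Line 2 (5498.28, Fenia, 3,954 units, ¥241,668.48):
Base rate for 5498.28 is 10% + ¥0.91/unit.
5498.28 has an FTA preferential rate, but origin Fenia is not Zorune; base rate stands.
Duty = ¥241,668.48 × 10% + 3,954 × ¥0.91 = ¥27,764.99.
Line 3 (7652.31, Fenia, 2,365 liters, ¥187,733.70):
Base rate for 7652.31 is ¥0.66/liter.
Additional duty on 7652.31 from Fenia: +30.4% ad valorem. Applied ad valorem rate = 30.4%.
Duty = ¥187,733.70 × 30.4% + 2,365 × ¥0.66 = ¥58,631.94.
Total = ¥620.82 + ¥27,764.99 + ¥58,631.94 = ¥87,017.75.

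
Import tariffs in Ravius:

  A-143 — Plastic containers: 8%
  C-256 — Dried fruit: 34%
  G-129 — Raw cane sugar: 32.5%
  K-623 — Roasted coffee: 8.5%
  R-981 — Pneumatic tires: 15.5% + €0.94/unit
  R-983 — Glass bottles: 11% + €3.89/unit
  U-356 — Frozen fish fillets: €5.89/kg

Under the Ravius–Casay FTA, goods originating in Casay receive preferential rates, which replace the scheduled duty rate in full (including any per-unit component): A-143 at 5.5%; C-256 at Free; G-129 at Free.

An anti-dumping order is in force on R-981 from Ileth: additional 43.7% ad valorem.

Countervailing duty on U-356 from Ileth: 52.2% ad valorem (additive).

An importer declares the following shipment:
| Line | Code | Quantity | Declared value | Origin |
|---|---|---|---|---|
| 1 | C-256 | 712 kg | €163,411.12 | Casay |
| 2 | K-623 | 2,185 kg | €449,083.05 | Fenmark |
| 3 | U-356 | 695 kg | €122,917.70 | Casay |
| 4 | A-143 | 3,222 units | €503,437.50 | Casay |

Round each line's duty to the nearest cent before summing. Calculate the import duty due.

Line 1 (C-256, Casay, 712 kg, €163,411.12):
Base rate for C-256 is 34%.
Origin Casay qualifies under the Ravius–Casay agreement and C-256 is covered: preferential rate Free applies instead.
Duty = €163,411.12 × 0% = €0.00.
Line 2 (K-623, Fenmark, 2,185 kg, €449,083.05):
Base rate for K-623 is 8.5%.
Duty = €449,083.05 × 8.5% = €38,172.06.
Line 3 (U-356, Casay, 695 kg, €122,917.70):
Base rate for U-356 is €5.89/kg.
Origin Casay is the FTA partner but U-356 is not on the preference list; base rate stands.
The additional-duty order on U-356 targets Ileth, not Casay; it does not apply.
Duty = 695 × €5.89 = €4,093.55.
Line 4 (A-143, Casay, 3,222 units, €503,437.50):
Base rate for A-143 is 8%.
Origin Casay qualifies under the Ravius–Casay agreement and A-143 is covered: preferential rate 5.5% applies instead.
Duty = €503,437.50 × 5.5% = €27,689.06.
Total = €0.00 + €38,172.06 + €4,093.55 + €27,689.06 = €69,954.67.

€69,954.67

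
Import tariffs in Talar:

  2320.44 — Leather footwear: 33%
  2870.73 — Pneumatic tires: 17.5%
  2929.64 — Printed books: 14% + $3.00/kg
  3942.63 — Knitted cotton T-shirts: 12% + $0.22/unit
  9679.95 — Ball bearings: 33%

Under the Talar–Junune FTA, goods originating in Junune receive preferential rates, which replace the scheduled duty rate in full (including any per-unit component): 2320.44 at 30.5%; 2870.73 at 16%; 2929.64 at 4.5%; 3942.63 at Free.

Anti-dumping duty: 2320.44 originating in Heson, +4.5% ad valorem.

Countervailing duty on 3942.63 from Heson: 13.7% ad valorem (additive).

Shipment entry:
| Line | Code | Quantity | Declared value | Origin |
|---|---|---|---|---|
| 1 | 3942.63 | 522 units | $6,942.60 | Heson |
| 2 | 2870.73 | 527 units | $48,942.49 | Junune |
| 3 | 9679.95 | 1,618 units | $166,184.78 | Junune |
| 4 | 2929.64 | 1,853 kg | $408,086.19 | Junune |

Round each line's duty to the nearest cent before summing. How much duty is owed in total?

Line 1 (3942.63, Heson, 522 units, $6,942.60):
Base rate for 3942.63 is 12% + $0.22/unit.
3942.63 has an FTA preferential rate, but origin Heson is not Junune; base rate stands.
Additional duty on 3942.63 from Heson: +13.7%. Applied ad valorem rate: 12% + 13.7% = 25.7%.
Duty = $6,942.60 × 25.7% + 522 × $0.22 = $1,899.09.
Line 2 (2870.73, Junune, 527 units, $48,942.49):
Base rate for 2870.73 is 17.5%.
Origin Junune qualifies under the Talar–Junune agreement and 2870.73 is covered: preferential rate 16% applies instead.
Duty = $48,942.49 × 16% = $7,830.80.
Line 3 (9679.95, Junune, 1,618 units, $166,184.78):
Base rate for 9679.95 is 33%.
Origin Junune is the FTA partner but 9679.95 is not on the preference list; base rate stands.
Duty = $166,184.78 × 33% = $54,840.98.
Line 4 (2929.64, Junune, 1,853 kg, $408,086.19):
Base rate for 2929.64 is 14% + $3.00/kg.
Origin Junune qualifies under the Talar–Junune agreement and 2929.64 is covered: preferential rate 4.5% applies instead.
Duty = $408,086.19 × 4.5% = $18,363.88.
Total = $1,899.09 + $7,830.80 + $54,840.98 + $18,363.88 = $82,934.75.

$82,934.75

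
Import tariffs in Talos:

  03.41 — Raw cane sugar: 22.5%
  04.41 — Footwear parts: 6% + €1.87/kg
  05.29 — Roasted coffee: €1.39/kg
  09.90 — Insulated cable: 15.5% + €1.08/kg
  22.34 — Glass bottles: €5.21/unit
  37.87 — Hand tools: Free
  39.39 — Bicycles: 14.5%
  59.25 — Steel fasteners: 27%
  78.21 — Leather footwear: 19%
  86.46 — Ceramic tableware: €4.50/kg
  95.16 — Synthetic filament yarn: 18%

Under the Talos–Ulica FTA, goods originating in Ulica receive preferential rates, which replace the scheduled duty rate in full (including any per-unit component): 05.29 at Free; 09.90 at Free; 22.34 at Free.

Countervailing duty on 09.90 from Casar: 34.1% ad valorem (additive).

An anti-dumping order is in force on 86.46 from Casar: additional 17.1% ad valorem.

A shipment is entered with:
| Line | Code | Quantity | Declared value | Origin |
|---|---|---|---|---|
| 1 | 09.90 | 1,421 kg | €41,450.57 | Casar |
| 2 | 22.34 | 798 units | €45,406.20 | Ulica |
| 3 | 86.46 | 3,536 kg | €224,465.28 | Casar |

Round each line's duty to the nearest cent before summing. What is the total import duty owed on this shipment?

€76,389.72

Line 1 (09.90, Casar, 1,421 kg, €41,450.57):
Base rate for 09.90 is 15.5% + €1.08/kg.
09.90 has an FTA preferential rate, but origin Casar is not Ulica; base rate stands.
Additional duty on 09.90 from Casar: +34.1%. Applied ad valorem rate: 15.5% + 34.1% = 49.6%.
Duty = €41,450.57 × 49.6% + 1,421 × €1.08 = €22,094.16.
Line 2 (22.34, Ulica, 798 units, €45,406.20):
Base rate for 22.34 is €5.21/unit.
Origin Ulica qualifies under the Talos–Ulica agreement and 22.34 is covered: preferential rate Free applies instead.
Duty = €45,406.20 × 0% = €0.00.
Line 3 (86.46, Casar, 3,536 kg, €224,465.28):
Base rate for 86.46 is €4.50/kg.
Additional duty on 86.46 from Casar: +17.1% ad valorem. Applied ad valorem rate = 17.1%.
Duty = €224,465.28 × 17.1% + 3,536 × €4.50 = €54,295.56.
Total = €22,094.16 + €0.00 + €54,295.56 = €76,389.72.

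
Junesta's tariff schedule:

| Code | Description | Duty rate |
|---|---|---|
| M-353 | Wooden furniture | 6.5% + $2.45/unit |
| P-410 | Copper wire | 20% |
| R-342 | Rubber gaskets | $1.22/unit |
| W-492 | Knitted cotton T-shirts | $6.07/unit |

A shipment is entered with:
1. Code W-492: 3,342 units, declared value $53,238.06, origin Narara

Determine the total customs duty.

$20,285.94

Line 1 (W-492, Narara, 3,342 units, $53,238.06):
Base rate for W-492 is $6.07/unit.
Duty = 3,342 × $6.07 = $20,285.94.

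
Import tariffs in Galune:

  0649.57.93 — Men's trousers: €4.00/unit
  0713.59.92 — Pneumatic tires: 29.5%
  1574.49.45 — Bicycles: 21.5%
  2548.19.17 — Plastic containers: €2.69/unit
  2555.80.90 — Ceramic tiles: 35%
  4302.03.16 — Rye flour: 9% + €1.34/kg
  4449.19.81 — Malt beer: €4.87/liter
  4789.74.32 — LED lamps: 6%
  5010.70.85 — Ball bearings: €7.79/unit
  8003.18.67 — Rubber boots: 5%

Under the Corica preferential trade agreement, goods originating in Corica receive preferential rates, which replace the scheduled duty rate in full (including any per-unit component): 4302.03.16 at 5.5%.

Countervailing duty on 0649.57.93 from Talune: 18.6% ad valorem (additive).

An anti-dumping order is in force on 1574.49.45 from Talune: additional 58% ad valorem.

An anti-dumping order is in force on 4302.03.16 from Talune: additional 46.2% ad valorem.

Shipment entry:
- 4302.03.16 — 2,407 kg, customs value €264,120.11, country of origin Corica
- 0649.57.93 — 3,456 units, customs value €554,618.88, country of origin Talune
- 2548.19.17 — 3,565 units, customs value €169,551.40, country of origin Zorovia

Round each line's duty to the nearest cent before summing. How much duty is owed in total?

Line 1 (4302.03.16, Corica, 2,407 kg, €264,120.11):
Base rate for 4302.03.16 is 9% + €1.34/kg.
Origin Corica qualifies under the Galune–Corica agreement and 4302.03.16 is covered: preferential rate 5.5% applies instead.
The additional-duty order on 4302.03.16 targets Talune, not Corica; it does not apply.
Duty = €264,120.11 × 5.5% = €14,526.61.
Line 2 (0649.57.93, Talune, 3,456 units, €554,618.88):
Base rate for 0649.57.93 is €4.00/unit.
Additional duty on 0649.57.93 from Talune: +18.6% ad valorem. Applied ad valorem rate = 18.6%.
Duty = €554,618.88 × 18.6% + 3,456 × €4.00 = €116,983.11.
Line 3 (2548.19.17, Zorovia, 3,565 units, €169,551.40):
Base rate for 2548.19.17 is €2.69/unit.
Duty = 3,565 × €2.69 = €9,589.85.
Total = €14,526.61 + €116,983.11 + €9,589.85 = €141,099.57.

€141,099.57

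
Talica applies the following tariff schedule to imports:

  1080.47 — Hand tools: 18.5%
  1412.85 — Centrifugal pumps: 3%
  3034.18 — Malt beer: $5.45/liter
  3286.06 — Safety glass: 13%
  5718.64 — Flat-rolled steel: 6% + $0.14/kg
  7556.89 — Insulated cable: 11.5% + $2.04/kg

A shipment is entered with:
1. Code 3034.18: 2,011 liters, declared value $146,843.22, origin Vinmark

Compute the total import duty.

$10,959.95

Line 1 (3034.18, Vinmark, 2,011 liters, $146,843.22):
Base rate for 3034.18 is $5.45/liter.
Duty = 2,011 × $5.45 = $10,959.95.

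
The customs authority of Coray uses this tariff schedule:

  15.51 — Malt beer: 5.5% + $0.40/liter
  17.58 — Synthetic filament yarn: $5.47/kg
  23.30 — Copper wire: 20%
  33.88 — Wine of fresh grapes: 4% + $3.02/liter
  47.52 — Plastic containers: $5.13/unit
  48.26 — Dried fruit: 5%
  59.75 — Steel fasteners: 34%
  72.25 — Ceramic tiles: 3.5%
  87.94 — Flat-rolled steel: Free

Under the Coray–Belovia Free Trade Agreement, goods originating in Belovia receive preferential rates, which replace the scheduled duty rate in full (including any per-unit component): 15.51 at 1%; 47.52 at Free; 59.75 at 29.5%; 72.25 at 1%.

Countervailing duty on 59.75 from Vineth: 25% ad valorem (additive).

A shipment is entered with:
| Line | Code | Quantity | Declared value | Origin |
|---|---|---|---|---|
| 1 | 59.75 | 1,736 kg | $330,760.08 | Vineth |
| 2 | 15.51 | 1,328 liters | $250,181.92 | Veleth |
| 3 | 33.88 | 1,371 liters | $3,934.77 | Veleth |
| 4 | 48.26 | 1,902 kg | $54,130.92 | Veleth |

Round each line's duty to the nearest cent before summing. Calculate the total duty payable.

$216,444.02

Line 1 (59.75, Vineth, 1,736 kg, $330,760.08):
Base rate for 59.75 is 34%.
59.75 has an FTA preferential rate, but origin Vineth is not Belovia; base rate stands.
Additional duty on 59.75 from Vineth: +25%. Applied ad valorem rate: 34% + 25% = 59%.
Duty = $330,760.08 × 59% = $195,148.45.
Line 2 (15.51, Veleth, 1,328 liters, $250,181.92):
Base rate for 15.51 is 5.5% + $0.40/liter.
15.51 has an FTA preferential rate, but origin Veleth is not Belovia; base rate stands.
Duty = $250,181.92 × 5.5% + 1,328 × $0.40 = $14,291.21.
Line 3 (33.88, Veleth, 1,371 liters, $3,934.77):
Base rate for 33.88 is 4% + $3.02/liter.
Duty = $3,934.77 × 4% + 1,371 × $3.02 = $4,297.81.
Line 4 (48.26, Veleth, 1,902 kg, $54,130.92):
Base rate for 48.26 is 5%.
Duty = $54,130.92 × 5% = $2,706.55.
Total = $195,148.45 + $14,291.21 + $4,297.81 + $2,706.55 = $216,444.02.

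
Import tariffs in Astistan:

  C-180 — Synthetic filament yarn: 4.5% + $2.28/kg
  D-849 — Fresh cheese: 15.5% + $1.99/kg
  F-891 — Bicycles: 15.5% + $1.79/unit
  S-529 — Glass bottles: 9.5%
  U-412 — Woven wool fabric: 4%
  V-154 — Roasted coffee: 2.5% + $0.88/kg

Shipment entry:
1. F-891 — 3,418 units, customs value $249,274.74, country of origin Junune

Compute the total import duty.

$44,755.80

Line 1 (F-891, Junune, 3,418 units, $249,274.74):
Base rate for F-891 is 15.5% + $1.79/unit.
Duty = $249,274.74 × 15.5% + 3,418 × $1.79 = $44,755.80.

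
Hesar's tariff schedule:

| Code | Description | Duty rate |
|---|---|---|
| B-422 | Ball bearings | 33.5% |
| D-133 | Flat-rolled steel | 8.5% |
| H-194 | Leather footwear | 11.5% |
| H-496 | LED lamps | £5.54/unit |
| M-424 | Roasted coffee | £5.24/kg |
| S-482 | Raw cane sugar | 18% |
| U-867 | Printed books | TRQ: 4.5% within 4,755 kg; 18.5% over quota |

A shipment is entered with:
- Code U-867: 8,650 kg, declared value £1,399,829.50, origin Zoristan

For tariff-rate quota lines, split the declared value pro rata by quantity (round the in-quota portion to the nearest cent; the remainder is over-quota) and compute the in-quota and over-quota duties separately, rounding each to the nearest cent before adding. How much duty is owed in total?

£151,238.22

Line 1 (U-867, Zoristan, 8,650 kg, £1,399,829.50):
Code U-867 is under a tariff-rate quota (threshold 4,755 kg). In-quota: 4,755 kg at 4.5%; over-quota: 3,895 kg at 18.5%.
Pro-rata value split: in-quota = £1,399,829.50 × 4,755/8,650 = £769,501.65; over-quota = £1,399,829.50 − £769,501.65 = £630,327.85.
In-quota duty = £769,501.65 × 4.5% = £34,627.57. Over-quota duty = £630,327.85 × 18.5% = £116,610.65.
Line duty = £34,627.57 + £116,610.65 = £151,238.22.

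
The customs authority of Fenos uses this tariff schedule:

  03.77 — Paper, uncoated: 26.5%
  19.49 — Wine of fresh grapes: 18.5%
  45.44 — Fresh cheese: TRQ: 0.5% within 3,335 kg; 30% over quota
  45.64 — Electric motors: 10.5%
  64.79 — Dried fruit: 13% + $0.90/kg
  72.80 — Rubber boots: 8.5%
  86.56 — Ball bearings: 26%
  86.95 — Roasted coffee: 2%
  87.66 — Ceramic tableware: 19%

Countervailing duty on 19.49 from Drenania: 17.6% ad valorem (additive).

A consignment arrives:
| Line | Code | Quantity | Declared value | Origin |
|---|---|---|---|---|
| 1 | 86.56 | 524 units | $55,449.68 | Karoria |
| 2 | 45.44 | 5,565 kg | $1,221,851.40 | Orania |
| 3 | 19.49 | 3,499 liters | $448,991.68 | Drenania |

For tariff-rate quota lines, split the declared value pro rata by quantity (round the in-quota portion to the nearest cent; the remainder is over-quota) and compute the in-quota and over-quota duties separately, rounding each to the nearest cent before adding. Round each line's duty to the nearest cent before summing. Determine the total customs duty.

$327,049.72

Line 1 (86.56, Karoria, 524 units, $55,449.68):
Base rate for 86.56 is 26%.
Duty = $55,449.68 × 26% = $14,416.92.
Line 2 (45.44, Orania, 5,565 kg, $1,221,851.40):
Code 45.44 is under a tariff-rate quota (threshold 3,335 kg). In-quota: 3,335 kg at 0.5%; over-quota: 2,230 kg at 30%.
Pro-rata value split: in-quota = $1,221,851.40 × 3,335/5,565 = $732,232.60; over-quota = $1,221,851.40 − $732,232.60 = $489,618.80.
In-quota duty = $732,232.60 × 0.5% = $3,661.16. Over-quota duty = $489,618.80 × 30% = $146,885.64.
Line duty = $3,661.16 + $146,885.64 = $150,546.80.
Line 3 (19.49, Drenania, 3,499 liters, $448,991.68):
Base rate for 19.49 is 18.5%.
Additional duty on 19.49 from Drenania: +17.6%. Applied ad valorem rate: 18.5% + 17.6% = 36.1%.
Duty = $448,991.68 × 36.1% = $162,086.00.
Total = $14,416.92 + $150,546.80 + $162,086.00 = $327,049.72.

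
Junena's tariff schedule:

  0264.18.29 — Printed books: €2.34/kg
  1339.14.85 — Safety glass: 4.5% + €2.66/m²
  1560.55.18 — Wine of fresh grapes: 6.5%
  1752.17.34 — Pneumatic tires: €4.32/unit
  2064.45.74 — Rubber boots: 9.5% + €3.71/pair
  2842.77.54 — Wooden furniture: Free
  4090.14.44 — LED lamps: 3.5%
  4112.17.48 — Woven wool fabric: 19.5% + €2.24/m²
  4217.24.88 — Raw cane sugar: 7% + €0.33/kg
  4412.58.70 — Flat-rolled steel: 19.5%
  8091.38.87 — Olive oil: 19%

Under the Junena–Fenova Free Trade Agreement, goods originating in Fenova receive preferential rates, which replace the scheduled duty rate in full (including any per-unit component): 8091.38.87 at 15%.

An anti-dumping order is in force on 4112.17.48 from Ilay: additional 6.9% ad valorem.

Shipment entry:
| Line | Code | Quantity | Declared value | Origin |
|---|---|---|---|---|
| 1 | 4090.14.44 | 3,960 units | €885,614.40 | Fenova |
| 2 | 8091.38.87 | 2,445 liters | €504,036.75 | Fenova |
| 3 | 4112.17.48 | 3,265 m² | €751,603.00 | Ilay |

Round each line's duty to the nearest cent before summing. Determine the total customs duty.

€312,338.80

Line 1 (4090.14.44, Fenova, 3,960 units, €885,614.40):
Base rate for 4090.14.44 is 3.5%.
Origin Fenova is the FTA partner but 4090.14.44 is not on the preference list; base rate stands.
Duty = €885,614.40 × 3.5% = €30,996.50.
Line 2 (8091.38.87, Fenova, 2,445 liters, €504,036.75):
Base rate for 8091.38.87 is 19%.
Origin Fenova qualifies under the Junena–Fenova agreement and 8091.38.87 is covered: preferential rate 15% applies instead.
Duty = €504,036.75 × 15% = €75,605.51.
Line 3 (4112.17.48, Ilay, 3,265 m², €751,603.00):
Base rate for 4112.17.48 is 19.5% + €2.24/m².
Additional duty on 4112.17.48 from Ilay: +6.9%. Applied ad valorem rate: 19.5% + 6.9% = 26.4%.
Duty = €751,603.00 × 26.4% + 3,265 × €2.24 = €205,736.79.
Total = €30,996.50 + €75,605.51 + €205,736.79 = €312,338.80.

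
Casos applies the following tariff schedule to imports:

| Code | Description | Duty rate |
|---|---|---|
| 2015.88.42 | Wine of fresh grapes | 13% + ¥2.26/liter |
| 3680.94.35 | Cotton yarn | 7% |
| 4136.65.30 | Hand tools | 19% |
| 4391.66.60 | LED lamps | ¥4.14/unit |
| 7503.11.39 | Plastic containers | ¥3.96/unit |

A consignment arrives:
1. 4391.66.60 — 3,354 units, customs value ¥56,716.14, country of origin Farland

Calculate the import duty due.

Line 1 (4391.66.60, Farland, 3,354 units, ¥56,716.14):
Base rate for 4391.66.60 is ¥4.14/unit.
Duty = 3,354 × ¥4.14 = ¥13,885.56.

¥13,885.56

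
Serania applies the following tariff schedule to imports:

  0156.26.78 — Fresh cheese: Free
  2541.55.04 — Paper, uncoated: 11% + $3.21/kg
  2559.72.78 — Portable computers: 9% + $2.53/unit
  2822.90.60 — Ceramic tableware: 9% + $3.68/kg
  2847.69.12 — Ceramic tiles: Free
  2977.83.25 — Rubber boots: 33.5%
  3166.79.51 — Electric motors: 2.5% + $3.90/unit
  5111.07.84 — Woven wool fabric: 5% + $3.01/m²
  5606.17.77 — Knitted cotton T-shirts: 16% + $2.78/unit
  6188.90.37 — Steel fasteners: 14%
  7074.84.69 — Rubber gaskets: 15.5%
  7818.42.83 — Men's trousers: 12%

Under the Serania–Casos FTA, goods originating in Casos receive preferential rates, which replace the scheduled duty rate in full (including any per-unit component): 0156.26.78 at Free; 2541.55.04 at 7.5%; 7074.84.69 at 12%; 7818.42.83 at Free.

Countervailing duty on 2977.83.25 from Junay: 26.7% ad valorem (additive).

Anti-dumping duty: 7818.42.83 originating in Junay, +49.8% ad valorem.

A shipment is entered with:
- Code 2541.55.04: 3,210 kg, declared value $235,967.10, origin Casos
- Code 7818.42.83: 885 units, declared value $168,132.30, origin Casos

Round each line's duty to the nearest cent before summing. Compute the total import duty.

$17,697.53

Line 1 (2541.55.04, Casos, 3,210 kg, $235,967.10):
Base rate for 2541.55.04 is 11% + $3.21/kg.
Origin Casos qualifies under the Serania–Casos agreement and 2541.55.04 is covered: preferential rate 7.5% applies instead.
Duty = $235,967.10 × 7.5% = $17,697.53.
Line 2 (7818.42.83, Casos, 885 units, $168,132.30):
Base rate for 7818.42.83 is 12%.
Origin Casos qualifies under the Serania–Casos agreement and 7818.42.83 is covered: preferential rate Free applies instead.
The additional-duty order on 7818.42.83 targets Junay, not Casos; it does not apply.
Duty = $168,132.30 × 0% = $0.00.
Total = $17,697.53 + $0.00 = $17,697.53.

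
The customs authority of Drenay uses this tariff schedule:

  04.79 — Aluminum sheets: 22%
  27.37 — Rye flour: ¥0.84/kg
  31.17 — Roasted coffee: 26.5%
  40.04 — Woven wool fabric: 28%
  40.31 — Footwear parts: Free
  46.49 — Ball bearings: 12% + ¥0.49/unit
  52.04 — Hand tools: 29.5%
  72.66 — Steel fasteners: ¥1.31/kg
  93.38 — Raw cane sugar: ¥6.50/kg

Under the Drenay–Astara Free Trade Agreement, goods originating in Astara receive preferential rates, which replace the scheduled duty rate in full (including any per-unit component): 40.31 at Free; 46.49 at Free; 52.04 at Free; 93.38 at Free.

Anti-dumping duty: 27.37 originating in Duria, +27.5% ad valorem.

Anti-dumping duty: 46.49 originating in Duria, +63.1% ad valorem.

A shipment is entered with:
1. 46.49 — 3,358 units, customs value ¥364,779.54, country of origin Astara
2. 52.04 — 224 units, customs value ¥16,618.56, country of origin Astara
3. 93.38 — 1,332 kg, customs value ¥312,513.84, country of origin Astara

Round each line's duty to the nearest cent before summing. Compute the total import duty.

Line 1 (46.49, Astara, 3,358 units, ¥364,779.54):
Base rate for 46.49 is 12% + ¥0.49/unit.
Origin Astara qualifies under the Drenay–Astara agreement and 46.49 is covered: preferential rate Free applies instead.
The additional-duty order on 46.49 targets Duria, not Astara; it does not apply.
Duty = ¥364,779.54 × 0% = ¥0.00.
Line 2 (52.04, Astara, 224 units, ¥16,618.56):
Base rate for 52.04 is 29.5%.
Origin Astara qualifies under the Drenay–Astara agreement and 52.04 is covered: preferential rate Free applies instead.
Duty = ¥16,618.56 × 0% = ¥0.00.
Line 3 (93.38, Astara, 1,332 kg, ¥312,513.84):
Base rate for 93.38 is ¥6.50/kg.
Origin Astara qualifies under the Drenay–Astara agreement and 93.38 is covered: preferential rate Free applies instead.
Duty = ¥312,513.84 × 0% = ¥0.00.
Total = ¥0.00 + ¥0.00 + ¥0.00 = ¥0.00.

¥0.00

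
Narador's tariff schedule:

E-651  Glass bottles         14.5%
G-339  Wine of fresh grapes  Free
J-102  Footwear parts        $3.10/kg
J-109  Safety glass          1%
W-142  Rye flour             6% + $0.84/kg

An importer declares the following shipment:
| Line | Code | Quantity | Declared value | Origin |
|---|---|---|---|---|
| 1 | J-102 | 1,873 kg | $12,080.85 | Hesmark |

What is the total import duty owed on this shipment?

$5,806.30

Line 1 (J-102, Hesmark, 1,873 kg, $12,080.85):
Base rate for J-102 is $3.10/kg.
Duty = 1,873 × $3.10 = $5,806.30.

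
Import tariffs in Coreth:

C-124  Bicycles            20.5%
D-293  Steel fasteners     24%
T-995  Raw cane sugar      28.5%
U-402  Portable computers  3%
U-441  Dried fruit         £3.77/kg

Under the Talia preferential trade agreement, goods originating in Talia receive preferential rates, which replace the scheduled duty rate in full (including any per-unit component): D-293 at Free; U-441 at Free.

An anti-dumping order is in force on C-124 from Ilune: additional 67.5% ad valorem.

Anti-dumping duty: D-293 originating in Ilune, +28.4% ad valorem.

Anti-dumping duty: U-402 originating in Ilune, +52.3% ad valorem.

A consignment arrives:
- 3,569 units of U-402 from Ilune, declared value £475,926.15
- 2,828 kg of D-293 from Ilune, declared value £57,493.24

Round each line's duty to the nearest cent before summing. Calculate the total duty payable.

£293,313.62

Line 1 (U-402, Ilune, 3,569 units, £475,926.15):
Base rate for U-402 is 3%.
Additional duty on U-402 from Ilune: +52.3%. Applied ad valorem rate: 3% + 52.3% = 55.3%.
Duty = £475,926.15 × 55.3% = £263,187.16.
Line 2 (D-293, Ilune, 2,828 kg, £57,493.24):
Base rate for D-293 is 24%.
D-293 has an FTA preferential rate, but origin Ilune is not Talia; base rate stands.
Additional duty on D-293 from Ilune: +28.4%. Applied ad valorem rate: 24% + 28.4% = 52.4%.
Duty = £57,493.24 × 52.4% = £30,126.46.
Total = £263,187.16 + £30,126.46 = £293,313.62.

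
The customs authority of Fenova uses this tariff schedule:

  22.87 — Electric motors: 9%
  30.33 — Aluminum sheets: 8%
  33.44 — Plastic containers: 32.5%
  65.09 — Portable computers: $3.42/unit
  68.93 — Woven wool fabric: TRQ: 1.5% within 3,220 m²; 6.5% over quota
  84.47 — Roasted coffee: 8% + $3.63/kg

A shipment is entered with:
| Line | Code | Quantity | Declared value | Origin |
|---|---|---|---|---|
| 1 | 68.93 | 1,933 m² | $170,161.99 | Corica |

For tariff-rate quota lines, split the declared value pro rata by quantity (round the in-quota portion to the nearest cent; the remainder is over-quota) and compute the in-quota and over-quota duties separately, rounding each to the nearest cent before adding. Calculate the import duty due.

Line 1 (68.93, Corica, 1,933 m², $170,161.99):
Code 68.93 is under a tariff-rate quota (threshold 3,220 m²). Quantity 1,933 m² is within the quota, so the in-quota rate 1.5% applies to the full value.
Duty = $170,161.99 × 1.5% = $2,552.43.

$2,552.43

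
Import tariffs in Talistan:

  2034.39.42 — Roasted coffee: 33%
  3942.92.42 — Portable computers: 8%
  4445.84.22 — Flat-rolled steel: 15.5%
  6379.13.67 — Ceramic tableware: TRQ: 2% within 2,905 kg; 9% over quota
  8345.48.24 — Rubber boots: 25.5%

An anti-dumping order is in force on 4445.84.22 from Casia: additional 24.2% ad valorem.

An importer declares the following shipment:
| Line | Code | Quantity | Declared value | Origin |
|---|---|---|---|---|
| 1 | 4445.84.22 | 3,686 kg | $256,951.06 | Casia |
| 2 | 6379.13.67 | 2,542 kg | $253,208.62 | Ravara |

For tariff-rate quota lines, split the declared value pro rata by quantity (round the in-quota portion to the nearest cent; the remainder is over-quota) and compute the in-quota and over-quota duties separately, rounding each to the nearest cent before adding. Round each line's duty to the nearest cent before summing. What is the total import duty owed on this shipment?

Line 1 (4445.84.22, Casia, 3,686 kg, $256,951.06):
Base rate for 4445.84.22 is 15.5%.
Additional duty on 4445.84.22 from Casia: +24.2%. Applied ad valorem rate: 15.5% + 24.2% = 39.7%.
Duty = $256,951.06 × 39.7% = $102,009.57.
Line 2 (6379.13.67, Ravara, 2,542 kg, $253,208.62):
Code 6379.13.67 is under a tariff-rate quota (threshold 2,905 kg). Quantity 2,542 kg is within the quota, so the in-quota rate 2% applies to the full value.
Duty = $253,208.62 × 2% = $5,064.17.
Total = $102,009.57 + $5,064.17 = $107,073.74.

$107,073.74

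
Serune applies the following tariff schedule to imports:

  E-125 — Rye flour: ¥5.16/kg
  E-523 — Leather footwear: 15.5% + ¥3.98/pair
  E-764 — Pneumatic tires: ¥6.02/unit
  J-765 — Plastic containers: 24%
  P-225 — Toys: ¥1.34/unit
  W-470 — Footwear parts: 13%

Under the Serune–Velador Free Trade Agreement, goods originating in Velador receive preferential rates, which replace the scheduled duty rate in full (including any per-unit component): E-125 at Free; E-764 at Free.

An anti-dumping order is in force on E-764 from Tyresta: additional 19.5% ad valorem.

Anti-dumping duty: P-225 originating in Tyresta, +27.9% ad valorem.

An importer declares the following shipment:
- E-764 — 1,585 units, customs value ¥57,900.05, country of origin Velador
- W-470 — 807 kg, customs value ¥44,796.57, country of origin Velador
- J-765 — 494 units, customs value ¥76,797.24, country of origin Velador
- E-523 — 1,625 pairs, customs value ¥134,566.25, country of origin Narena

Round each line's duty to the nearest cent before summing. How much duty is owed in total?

¥51,580.16

Line 1 (E-764, Velador, 1,585 units, ¥57,900.05):
Base rate for E-764 is ¥6.02/unit.
Origin Velador qualifies under the Serune–Velador agreement and E-764 is covered: preferential rate Free applies instead.
The additional-duty order on E-764 targets Tyresta, not Velador; it does not apply.
Duty = ¥57,900.05 × 0% = ¥0.00.
Line 2 (W-470, Velador, 807 kg, ¥44,796.57):
Base rate for W-470 is 13%.
Origin Velador is the FTA partner but W-470 is not on the preference list; base rate stands.
Duty = ¥44,796.57 × 13% = ¥5,823.55.
Line 3 (J-765, Velador, 494 units, ¥76,797.24):
Base rate for J-765 is 24%.
Origin Velador is the FTA partner but J-765 is not on the preference list; base rate stands.
Duty = ¥76,797.24 × 24% = ¥18,431.34.
Line 4 (E-523, Narena, 1,625 pairs, ¥134,566.25):
Base rate for E-523 is 15.5% + ¥3.98/pair.
Duty = ¥134,566.25 × 15.5% + 1,625 × ¥3.98 = ¥27,325.27.
Total = ¥0.00 + ¥5,823.55 + ¥18,431.34 + ¥27,325.27 = ¥51,580.16.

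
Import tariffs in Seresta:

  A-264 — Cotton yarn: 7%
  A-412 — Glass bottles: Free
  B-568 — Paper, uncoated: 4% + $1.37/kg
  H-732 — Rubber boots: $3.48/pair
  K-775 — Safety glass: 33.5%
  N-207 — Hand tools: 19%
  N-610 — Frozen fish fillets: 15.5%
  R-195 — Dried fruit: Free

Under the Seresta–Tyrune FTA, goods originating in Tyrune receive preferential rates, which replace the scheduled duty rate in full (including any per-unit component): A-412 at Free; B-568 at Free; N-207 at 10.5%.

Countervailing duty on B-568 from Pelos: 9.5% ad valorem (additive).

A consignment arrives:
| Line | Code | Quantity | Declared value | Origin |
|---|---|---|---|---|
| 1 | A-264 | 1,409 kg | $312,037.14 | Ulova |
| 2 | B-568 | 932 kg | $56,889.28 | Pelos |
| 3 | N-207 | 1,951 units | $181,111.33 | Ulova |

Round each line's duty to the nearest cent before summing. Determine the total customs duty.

$65,210.64

Line 1 (A-264, Ulova, 1,409 kg, $312,037.14):
Base rate for A-264 is 7%.
Duty = $312,037.14 × 7% = $21,842.60.
Line 2 (B-568, Pelos, 932 kg, $56,889.28):
Base rate for B-568 is 4% + $1.37/kg.
B-568 has an FTA preferential rate, but origin Pelos is not Tyrune; base rate stands.
Additional duty on B-568 from Pelos: +9.5%. Applied ad valorem rate: 4% + 9.5% = 13.5%.
Duty = $56,889.28 × 13.5% + 932 × $1.37 = $8,956.89.
Line 3 (N-207, Ulova, 1,951 units, $181,111.33):
Base rate for N-207 is 19%.
N-207 has an FTA preferential rate, but origin Ulova is not Tyrune; base rate stands.
Duty = $181,111.33 × 19% = $34,411.15.
Total = $21,842.60 + $8,956.89 + $34,411.15 = $65,210.64.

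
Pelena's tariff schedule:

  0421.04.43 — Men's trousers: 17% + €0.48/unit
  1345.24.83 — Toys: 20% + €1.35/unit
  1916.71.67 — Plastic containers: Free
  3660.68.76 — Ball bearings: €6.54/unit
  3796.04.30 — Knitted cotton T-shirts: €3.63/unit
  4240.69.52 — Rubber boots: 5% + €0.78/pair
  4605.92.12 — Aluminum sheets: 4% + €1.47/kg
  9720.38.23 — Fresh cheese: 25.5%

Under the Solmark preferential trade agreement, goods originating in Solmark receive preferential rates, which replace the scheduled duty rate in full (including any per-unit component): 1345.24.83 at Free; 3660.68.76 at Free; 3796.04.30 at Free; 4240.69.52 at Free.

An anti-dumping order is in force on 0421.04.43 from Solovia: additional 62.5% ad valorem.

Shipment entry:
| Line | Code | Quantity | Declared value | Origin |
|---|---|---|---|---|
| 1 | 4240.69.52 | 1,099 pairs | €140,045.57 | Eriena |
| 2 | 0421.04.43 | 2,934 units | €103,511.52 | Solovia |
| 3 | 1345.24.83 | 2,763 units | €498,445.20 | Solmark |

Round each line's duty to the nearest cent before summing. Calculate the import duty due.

Line 1 (4240.69.52, Eriena, 1,099 pairs, €140,045.57):
Base rate for 4240.69.52 is 5% + €0.78/pair.
4240.69.52 has an FTA preferential rate, but origin Eriena is not Solmark; base rate stands.
Duty = €140,045.57 × 5% + 1,099 × €0.78 = €7,859.50.
Line 2 (0421.04.43, Solovia, 2,934 units, €103,511.52):
Base rate for 0421.04.43 is 17% + €0.48/unit.
Additional duty on 0421.04.43 from Solovia: +62.5%. Applied ad valorem rate: 17% + 62.5% = 79.5%.
Duty = €103,511.52 × 79.5% + 2,934 × €0.48 = €83,699.98.
Line 3 (1345.24.83, Solmark, 2,763 units, €498,445.20):
Base rate for 1345.24.83 is 20% + €1.35/unit.
Origin Solmark qualifies under the Pelena–Solmark agreement and 1345.24.83 is covered: preferential rate Free applies instead.
Duty = €498,445.20 × 0% = €0.00.
Total = €7,859.50 + €83,699.98 + €0.00 = €91,559.48.

€91,559.48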